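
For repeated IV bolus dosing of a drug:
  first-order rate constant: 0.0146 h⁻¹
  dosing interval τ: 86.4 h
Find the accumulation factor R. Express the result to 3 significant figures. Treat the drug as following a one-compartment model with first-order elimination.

e^(−kτ) = e^(−0.01460 × 86.4) = 0.2832
Accumulation ratio R = 1 / (1 − e^(−kτ)) = 1 / (1 − 0.2832) = 1.395

1.40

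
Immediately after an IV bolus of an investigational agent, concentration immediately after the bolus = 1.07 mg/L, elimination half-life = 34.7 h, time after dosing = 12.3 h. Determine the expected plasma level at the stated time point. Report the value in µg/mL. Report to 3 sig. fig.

k = ln2 / t½ = 0.693147 / 34.7 = 0.01998 h⁻¹
C = C₀ · e^(−k·t) = 1.070 × e^(−0.01998 × 12.3)
  = 1.070 × 0.7821 = 0.8368 mg/L
(0.8368 mg/L = 0.8368 µg/mL)

0.837 µg/mL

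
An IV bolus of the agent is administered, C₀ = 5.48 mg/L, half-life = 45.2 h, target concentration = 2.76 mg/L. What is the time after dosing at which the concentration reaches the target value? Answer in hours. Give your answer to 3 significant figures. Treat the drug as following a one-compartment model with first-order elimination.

k = ln2 / t½ = 0.693147 / 45.2 = 0.01534 h⁻¹
t = ln(C₀ / C) / k = ln(5.480 / 2.76) / 0.01534
  = ln(1.986) / 0.01534 = 0.6861 / 0.01534 = 44.73 h

44.7 h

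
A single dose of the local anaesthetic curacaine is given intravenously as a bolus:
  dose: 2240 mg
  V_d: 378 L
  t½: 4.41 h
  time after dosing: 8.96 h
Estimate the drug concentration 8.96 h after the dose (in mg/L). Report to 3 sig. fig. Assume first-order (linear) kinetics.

1.45 mg/L

C₀ = Dose / Vd = 2240 / 378 = 5.926 mg/L
k = ln2 / t½ = 0.693147 / 4.41 = 0.1572 h⁻¹
C = C₀ · e^(−k·t) = 5.926 × e^(−0.1572 × 8.96)
  = 5.926 × 0.2445 = 1.449 mg/L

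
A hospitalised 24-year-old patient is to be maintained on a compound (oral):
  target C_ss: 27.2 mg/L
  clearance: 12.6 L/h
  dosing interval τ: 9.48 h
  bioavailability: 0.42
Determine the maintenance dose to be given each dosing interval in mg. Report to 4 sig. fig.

7736 mg

At steady state, F × (Dose/τ) = Css × CL.
Dose = Css × CL × τ / F = 27.2 × 12.60 × 9.48 / 0.42 = 7736 mg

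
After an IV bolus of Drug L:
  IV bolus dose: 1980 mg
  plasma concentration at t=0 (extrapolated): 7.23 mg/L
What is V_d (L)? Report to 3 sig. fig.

Vd = Dose / C₀ = 1980 / 7.23 = 273.9 L

274 L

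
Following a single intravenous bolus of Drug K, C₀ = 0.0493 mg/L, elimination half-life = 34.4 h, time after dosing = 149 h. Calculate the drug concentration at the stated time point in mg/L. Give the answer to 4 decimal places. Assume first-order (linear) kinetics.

0.0024 mg/L

k = ln2 / t½ = 0.693147 / 34.4 = 0.02015 h⁻¹
C = C₀ · e^(−k·t) = 0.04930 × e^(−0.02015 × 149)
  = 0.04930 × 0.04967 = 0.002449 mg/L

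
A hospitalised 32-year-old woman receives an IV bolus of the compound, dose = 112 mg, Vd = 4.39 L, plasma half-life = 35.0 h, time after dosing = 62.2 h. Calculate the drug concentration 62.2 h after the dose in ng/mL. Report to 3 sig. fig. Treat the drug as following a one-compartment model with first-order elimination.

C₀ = Dose / Vd = 112.0 / 4.39 = 25.51 mg/L
k = ln2 / t½ = 0.693147 / 35.0 = 0.01980 h⁻¹
C = C₀ · e^(−k·t) = 25.51 × e^(−0.01980 × 62.2)
  = 25.51 × 0.2918 = 7.444 mg/L
Convert: 7.444 mg/L × 1000 = 7444 ng/mL

7440 ng/mL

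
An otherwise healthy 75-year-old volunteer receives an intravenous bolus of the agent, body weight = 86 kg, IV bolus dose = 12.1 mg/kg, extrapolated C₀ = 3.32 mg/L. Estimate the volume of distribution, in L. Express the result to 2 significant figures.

Dose = 12.1 × 86 = 1041 mg
Vd = Dose / C₀ = 1041 / 3.32 = 313.6 L

310 L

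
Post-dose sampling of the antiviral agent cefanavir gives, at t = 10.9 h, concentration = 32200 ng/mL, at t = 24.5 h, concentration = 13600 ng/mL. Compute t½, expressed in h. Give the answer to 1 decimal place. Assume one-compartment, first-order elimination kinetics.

k = ln(C₁/C₂) / (t₂ − t₁) = ln(32200/13600) / (24.5 − 10.9)
  = 0.8619 / 13.60 = 0.06338 h⁻¹
t½ = ln2 / k = 0.693147 / 0.06338 = 10.94 h

10.9 h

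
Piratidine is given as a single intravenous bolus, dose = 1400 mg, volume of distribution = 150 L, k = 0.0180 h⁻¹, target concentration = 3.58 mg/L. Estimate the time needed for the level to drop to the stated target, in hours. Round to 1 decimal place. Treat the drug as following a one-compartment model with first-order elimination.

53.2 h

C₀ = Dose / Vd = 1400 / 150 = 9.333 mg/L
t = ln(C₀ / C) / k = ln(9.333 / 3.58) / 0.01800
  = ln(2.607) / 0.01800 = 0.9582 / 0.01800 = 53.23 h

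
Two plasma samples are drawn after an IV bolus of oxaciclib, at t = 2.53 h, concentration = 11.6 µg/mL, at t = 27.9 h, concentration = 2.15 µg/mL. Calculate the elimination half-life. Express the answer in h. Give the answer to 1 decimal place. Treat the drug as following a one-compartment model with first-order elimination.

10.4 h

k = ln(C₁/C₂) / (t₂ − t₁) = ln(11.6/2.15) / (27.9 − 2.53)
  = 1.686 / 25.37 = 0.06646 h⁻¹
t½ = ln2 / k = 0.693147 / 0.06646 = 10.43 h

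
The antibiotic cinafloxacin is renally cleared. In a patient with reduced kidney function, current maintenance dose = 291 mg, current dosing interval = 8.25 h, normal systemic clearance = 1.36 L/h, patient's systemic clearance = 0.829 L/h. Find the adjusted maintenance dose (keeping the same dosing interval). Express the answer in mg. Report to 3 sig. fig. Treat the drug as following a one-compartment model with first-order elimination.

177 mg

To keep the same average steady-state level, dosing rate must scale with clearance.
CL ratio = 0.829 / 1.36 = 0.6096
New dose (same interval) = 291 × 0.6096 = 177.4 mg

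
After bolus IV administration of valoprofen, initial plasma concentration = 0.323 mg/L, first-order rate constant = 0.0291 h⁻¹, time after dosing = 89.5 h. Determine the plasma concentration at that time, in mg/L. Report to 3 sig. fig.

0.0239 mg/L

C = C₀ · e^(−k·t) = 0.3230 × e^(−0.02910 × 89.5)
  = 0.3230 × 0.07394 = 0.02388 mg/L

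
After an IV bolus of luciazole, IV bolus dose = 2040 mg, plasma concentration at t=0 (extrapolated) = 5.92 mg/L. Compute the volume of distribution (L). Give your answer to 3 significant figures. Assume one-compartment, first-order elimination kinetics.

345 L

Vd = Dose / C₀ = 2040 / 5.92 = 344.6 L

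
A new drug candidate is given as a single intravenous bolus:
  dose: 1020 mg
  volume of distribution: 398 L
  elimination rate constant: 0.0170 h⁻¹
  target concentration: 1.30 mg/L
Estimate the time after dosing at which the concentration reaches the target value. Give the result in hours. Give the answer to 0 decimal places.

40 h

C₀ = Dose / Vd = 1020 / 398 = 2.563 mg/L
t = ln(C₀ / C) / k = ln(2.563 / 1.30) / 0.01700
  = ln(1.972) / 0.01700 = 0.6790 / 0.01700 = 39.94 h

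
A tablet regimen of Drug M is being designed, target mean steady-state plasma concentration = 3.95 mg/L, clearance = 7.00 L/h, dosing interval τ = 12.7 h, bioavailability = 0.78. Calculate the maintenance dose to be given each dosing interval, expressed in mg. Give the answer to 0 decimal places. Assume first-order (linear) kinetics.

450 mg

At steady state, F × (Dose/τ) = Css × CL.
Dose = Css × CL × τ / F = 3.95 × 7.000 × 12.7 / 0.78 = 450.2 mg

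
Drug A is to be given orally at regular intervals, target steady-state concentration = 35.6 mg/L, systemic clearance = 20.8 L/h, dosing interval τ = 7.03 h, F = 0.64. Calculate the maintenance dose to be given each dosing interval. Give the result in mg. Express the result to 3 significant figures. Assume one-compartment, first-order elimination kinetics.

8130 mg

At steady state, F × (Dose/τ) = Css × CL.
Dose = Css × CL × τ / F = 35.6 × 20.80 × 7.03 / 0.64 = 8134 mg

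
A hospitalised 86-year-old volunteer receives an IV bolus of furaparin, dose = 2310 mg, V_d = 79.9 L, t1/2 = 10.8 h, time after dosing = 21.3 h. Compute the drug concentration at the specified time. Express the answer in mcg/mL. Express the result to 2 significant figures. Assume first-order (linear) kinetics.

C₀ = Dose / Vd = 2310 / 79.9 = 28.91 mg/L
k = ln2 / t½ = 0.693147 / 10.8 = 0.06418 h⁻¹
C = C₀ · e^(−k·t) = 28.91 × e^(−0.06418 × 21.3)
  = 28.91 × 0.2549 = 7.369 mg/L
(7.369 mg/L = 7.369 mcg/mL)

7.4 mcg/mL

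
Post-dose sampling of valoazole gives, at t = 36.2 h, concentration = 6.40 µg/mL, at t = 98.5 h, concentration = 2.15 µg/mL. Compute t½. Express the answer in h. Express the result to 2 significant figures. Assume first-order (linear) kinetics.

40 h

k = ln(C₁/C₂) / (t₂ − t₁) = ln(6.40/2.15) / (98.5 − 36.2)
  = 1.091 / 62.30 = 0.01751 h⁻¹
t½ = ln2 / k = 0.693147 / 0.01751 = 39.59 h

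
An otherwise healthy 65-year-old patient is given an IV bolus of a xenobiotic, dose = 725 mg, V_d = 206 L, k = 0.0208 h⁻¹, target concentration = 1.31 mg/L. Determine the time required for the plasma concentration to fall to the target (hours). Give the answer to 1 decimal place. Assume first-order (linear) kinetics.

C₀ = Dose / Vd = 725.0 / 206 = 3.519 mg/L
t = ln(C₀ / C) / k = ln(3.519 / 1.31) / 0.02080
  = ln(2.686) / 0.02080 = 0.9881 / 0.02080 = 47.50 h

47.5 h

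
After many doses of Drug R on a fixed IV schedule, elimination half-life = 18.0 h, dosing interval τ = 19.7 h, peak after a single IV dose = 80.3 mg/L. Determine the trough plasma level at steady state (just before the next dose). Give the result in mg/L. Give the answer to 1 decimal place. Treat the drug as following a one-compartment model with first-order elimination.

70.7 mg/L

k = ln2 / t½ = 0.693147 / 18.0 = 0.03851 h⁻¹
e^(−kτ) = e^(−0.03851 × 19.7) = 0.4683
Accumulation ratio R = 1 / (1 − e^(−kτ)) = 1 / (1 − 0.4683) = 1.881
Steady-state trough = C₀ × R × e^(−kτ) = 80.3 × 1.881 × 0.4683 = 70.73 mg/L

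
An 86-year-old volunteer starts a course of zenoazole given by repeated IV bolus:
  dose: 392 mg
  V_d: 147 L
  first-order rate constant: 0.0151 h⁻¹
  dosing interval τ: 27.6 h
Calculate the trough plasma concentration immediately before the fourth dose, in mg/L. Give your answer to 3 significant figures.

C₀ per dose = Dose / Vd = 392 / 147 = 2.667 mg/L
Fraction remaining after one interval: r = e^(−kτ) = e^(−0.01510 × 27.6) = 0.6592
Before dose 4, 3 doses have been given (aged 1τ, 2τ, 3τ).
C_trough = C₀ × (r + r² + … + r^3) = C₀ × r(1−r^3)/(1−r)
        = 2.667 × 0.6592 × (1 − 0.2865) / (1 − 0.6592) = 3.681 mg/L

3.68 mg/L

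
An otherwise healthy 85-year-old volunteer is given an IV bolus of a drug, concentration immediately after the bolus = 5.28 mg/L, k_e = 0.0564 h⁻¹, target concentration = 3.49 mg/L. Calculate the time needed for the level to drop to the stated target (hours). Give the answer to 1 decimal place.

t = ln(C₀ / C) / k = ln(5.280 / 3.49) / 0.05640
  = ln(1.513) / 0.05640 = 0.4141 / 0.05640 = 7.342 h

7.3 h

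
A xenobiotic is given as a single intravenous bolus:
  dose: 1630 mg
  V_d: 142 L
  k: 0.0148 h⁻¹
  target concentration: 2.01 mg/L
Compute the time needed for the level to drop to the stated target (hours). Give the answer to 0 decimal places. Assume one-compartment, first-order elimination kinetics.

C₀ = Dose / Vd = 1630 / 142 = 11.48 mg/L
t = ln(C₀ / C) / k = ln(11.48 / 2.01) / 0.01480
  = ln(5.711) / 0.01480 = 1.742 / 0.01480 = 117.7 h

118 h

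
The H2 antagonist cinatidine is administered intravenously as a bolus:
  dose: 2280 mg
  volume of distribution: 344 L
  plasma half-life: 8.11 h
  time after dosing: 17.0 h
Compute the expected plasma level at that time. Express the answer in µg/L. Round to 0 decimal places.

1550 µg/L

C₀ = Dose / Vd = 2280 / 344 = 6.628 mg/L
k = ln2 / t½ = 0.693147 / 8.11 = 0.08547 h⁻¹
C = C₀ · e^(−k·t) = 6.628 × e^(−0.08547 × 17.0)
  = 6.628 × 0.2339 = 1.550 mg/L
Convert: 1.550 mg/L × 1000 = 1550 µg/L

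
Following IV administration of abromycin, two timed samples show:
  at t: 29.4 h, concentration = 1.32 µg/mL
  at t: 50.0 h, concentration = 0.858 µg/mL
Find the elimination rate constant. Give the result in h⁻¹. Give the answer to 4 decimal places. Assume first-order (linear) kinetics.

0.0209 h⁻¹

k = ln(C₁/C₂) / (t₂ − t₁) = ln(1.32/0.858) / (50.0 − 29.4)
  = 0.4308 / 20.60 = 0.02091 h⁻¹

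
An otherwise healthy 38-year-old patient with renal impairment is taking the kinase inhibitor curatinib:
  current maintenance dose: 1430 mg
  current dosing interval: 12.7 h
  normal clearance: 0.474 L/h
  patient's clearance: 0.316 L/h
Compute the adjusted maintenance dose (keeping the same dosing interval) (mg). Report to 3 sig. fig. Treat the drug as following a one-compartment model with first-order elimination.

953 mg

To keep the same average steady-state level, dosing rate must scale with clearance.
CL ratio = 0.316 / 0.474 = 0.6667
New dose (same interval) = 1430 × 0.6667 = 953.4 mg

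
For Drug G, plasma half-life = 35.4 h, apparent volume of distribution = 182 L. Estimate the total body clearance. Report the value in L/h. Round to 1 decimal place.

k = ln2 / t½ = 0.693147 / 35.4 = 0.01958 h⁻¹
CL = k × Vd = 0.01958 × 182 = 3.564 L/h

3.6 L/h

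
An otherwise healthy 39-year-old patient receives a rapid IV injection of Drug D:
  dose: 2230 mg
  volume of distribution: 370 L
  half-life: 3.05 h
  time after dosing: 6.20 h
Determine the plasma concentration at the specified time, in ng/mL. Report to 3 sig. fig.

1470 ng/mL

C₀ = Dose / Vd = 2230 / 370 = 6.027 mg/L
k = ln2 / t½ = 0.693147 / 3.05 = 0.2273 h⁻¹
C = C₀ · e^(−k·t) = 6.027 × e^(−0.2273 × 6.20)
  = 6.027 × 0.2443 = 1.472 mg/L
Convert: 1.472 mg/L × 1000 = 1472 ng/mL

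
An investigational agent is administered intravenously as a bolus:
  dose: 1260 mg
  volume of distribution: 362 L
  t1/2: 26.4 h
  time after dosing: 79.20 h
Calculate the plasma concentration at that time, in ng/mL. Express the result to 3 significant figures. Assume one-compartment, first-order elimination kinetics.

435 ng/mL

C₀ = Dose / Vd = 1260 / 362 = 3.481 mg/L
k = ln2 / t½ = 0.693147 / 26.4 = 0.02626 h⁻¹
t / t½ = 79.20 / 26.4 = 3 half-lives
C = C₀ × (1/2)^3 = 3.481 × 0.1250 = 0.4351 mg/L
Convert: 0.4351 mg/L × 1000 = 435.1 ng/mL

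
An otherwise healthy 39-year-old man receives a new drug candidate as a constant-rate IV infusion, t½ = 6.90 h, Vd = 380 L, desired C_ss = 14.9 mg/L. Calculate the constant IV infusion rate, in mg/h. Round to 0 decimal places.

569 mg/h

k = ln2 / t½ = 0.693147 / 6.90 = 0.1005 h⁻¹
CL = k × Vd = 0.1005 × 380 = 38.19 L/h
At steady state, infusion rate R₀ = Css × CL = 14.9 × 38.19 = 569.0 mg/h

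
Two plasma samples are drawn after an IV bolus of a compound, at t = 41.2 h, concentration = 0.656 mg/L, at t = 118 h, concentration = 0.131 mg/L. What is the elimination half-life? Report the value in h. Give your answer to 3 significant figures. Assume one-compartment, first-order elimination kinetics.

k = ln(C₁/C₂) / (t₂ − t₁) = ln(0.656/0.131) / (118 − 41.2)
  = 1.611 / 76.80 = 0.02098 h⁻¹
t½ = ln2 / k = 0.693147 / 0.02098 = 33.04 h

33.0 h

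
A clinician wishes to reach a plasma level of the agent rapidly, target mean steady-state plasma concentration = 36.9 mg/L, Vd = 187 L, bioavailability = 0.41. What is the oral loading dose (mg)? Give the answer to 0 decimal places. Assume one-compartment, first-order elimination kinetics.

16830 mg

LD = Css × Vd / F = 36.9 × 187 / 0.41 = 16830 mg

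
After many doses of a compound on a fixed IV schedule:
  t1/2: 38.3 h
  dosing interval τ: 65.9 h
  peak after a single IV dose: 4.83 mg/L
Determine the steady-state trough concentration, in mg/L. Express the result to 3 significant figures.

k = ln2 / t½ = 0.693147 / 38.3 = 0.01810 h⁻¹
e^(−kτ) = e^(−0.01810 × 65.9) = 0.3034
Accumulation ratio R = 1 / (1 − e^(−kτ)) = 1 / (1 − 0.3034) = 1.436
Steady-state trough = C₀ × R × e^(−kτ) = 4.83 × 1.436 × 0.3034 = 2.104 mg/L

2.10 mg/L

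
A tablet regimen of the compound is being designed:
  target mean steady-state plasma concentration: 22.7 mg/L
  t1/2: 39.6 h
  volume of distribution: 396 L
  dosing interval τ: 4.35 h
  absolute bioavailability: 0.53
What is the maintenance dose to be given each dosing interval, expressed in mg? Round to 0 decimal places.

1291 mg

k = ln2 / t½ = 0.693147 / 39.6 = 0.01750 h⁻¹
CL = k × Vd = 0.01750 × 396 = 6.930 L/h
At steady state, F × (Dose/τ) = Css × CL.
Dose = Css × CL × τ / F = 22.7 × 6.930 × 4.35 / 0.53 = 1291 mg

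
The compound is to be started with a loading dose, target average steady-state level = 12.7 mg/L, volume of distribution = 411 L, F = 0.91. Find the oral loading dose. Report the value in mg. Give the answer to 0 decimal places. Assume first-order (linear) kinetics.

LD = Css × Vd / F = 12.7 × 411 / 0.91 = 5736 mg

5736 mg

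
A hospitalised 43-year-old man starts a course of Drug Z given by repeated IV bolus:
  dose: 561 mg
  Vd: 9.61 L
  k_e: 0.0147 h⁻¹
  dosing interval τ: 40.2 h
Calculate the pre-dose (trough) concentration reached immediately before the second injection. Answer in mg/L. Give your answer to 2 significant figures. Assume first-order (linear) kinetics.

C₀ per dose = Dose / Vd = 561 / 9.61 = 58.38 mg/L
Fraction remaining after one interval: r = e^(−kτ) = e^(−0.01470 × 40.2) = 0.5538
Before dose 2, 1 dose has been given (aged 1τ).
C_trough = C₀ × r = 58.38 × 0.5538 = 32.33 mg/L

32 mg/L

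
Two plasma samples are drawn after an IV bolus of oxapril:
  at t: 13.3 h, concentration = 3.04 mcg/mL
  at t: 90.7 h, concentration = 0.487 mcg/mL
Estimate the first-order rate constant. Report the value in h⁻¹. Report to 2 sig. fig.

k = ln(C₁/C₂) / (t₂ − t₁) = ln(3.04/0.487) / (90.7 − 13.3)
  = 1.831 / 77.40 = 0.02366 h⁻¹

0.024 h⁻¹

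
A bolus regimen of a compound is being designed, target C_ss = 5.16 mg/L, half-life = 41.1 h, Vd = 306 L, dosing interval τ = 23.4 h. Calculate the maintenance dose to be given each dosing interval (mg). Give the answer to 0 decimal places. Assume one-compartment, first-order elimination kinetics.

k = ln2 / t½ = 0.693147 / 41.1 = 0.01686 h⁻¹
CL = k × Vd = 0.01686 × 306 = 5.159 L/h
At steady state, Dose/τ = Css × CL.
Dose = Css × CL × τ = 5.16 × 5.159 × 23.4 = 622.9 mg

623 mg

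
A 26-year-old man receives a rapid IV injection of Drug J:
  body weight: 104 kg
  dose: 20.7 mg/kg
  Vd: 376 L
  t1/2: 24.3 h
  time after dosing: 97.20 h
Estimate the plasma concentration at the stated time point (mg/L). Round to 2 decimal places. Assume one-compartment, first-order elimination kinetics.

0.36 mg/L

Total dose = 20.7 × 104 = 2153 mg
C₀ = Dose / Vd = 2153 / 376 = 5.726 mg/L
k = ln2 / t½ = 0.693147 / 24.3 = 0.02852 h⁻¹
t / t½ = 97.20 / 24.3 = 4 half-lives
C = C₀ × (1/2)^4 = 5.726 × 0.06250 = 0.3579 mg/L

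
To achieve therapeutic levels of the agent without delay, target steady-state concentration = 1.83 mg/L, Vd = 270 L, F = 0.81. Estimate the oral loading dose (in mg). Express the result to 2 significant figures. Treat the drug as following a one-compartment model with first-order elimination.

610 mg

LD = Css × Vd / F = 1.83 × 270 / 0.81 = 610.0 mg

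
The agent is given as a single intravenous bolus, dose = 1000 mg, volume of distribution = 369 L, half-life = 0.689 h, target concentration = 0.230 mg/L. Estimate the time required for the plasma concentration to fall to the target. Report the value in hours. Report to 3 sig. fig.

C₀ = Dose / Vd = 1000 / 369 = 2.710 mg/L
k = ln2 / t½ = 0.693147 / 0.689 = 1.006 h⁻¹
t = ln(C₀ / C) / k = ln(2.710 / 0.230) / 1.006
  = ln(11.78) / 1.006 = 2.466 / 1.006 = 2.451 h

2.45 h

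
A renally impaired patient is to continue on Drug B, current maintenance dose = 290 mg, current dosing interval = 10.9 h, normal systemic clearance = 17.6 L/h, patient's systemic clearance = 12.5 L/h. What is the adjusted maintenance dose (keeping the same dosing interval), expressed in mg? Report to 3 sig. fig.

206 mg

To keep the same average steady-state level, dosing rate must scale with clearance.
CL ratio = 12.5 / 17.6 = 0.7102
New dose (same interval) = 290 × 0.7102 = 206.0 mg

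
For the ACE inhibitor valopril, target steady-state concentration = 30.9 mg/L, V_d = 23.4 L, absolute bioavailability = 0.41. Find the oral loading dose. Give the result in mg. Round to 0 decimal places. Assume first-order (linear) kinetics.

LD = Css × Vd / F = 30.9 × 23.4 / 0.41 = 1764 mg

1764 mg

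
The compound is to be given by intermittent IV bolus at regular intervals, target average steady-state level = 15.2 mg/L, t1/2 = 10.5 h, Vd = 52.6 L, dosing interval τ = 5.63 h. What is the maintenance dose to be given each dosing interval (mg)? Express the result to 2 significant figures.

300 mg

k = ln2 / t½ = 0.693147 / 10.5 = 0.06601 h⁻¹
CL = k × Vd = 0.06601 × 52.6 = 3.472 L/h
At steady state, Dose/τ = Css × CL.
Dose = Css × CL × τ = 15.2 × 3.472 × 5.63 = 297.1 mg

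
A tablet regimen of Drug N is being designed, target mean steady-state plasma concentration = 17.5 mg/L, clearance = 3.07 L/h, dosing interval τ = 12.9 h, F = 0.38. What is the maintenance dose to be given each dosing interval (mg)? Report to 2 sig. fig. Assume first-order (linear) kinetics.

1800 mg

At steady state, F × (Dose/τ) = Css × CL.
Dose = Css × CL × τ / F = 17.5 × 3.070 × 12.9 / 0.38 = 1824 mg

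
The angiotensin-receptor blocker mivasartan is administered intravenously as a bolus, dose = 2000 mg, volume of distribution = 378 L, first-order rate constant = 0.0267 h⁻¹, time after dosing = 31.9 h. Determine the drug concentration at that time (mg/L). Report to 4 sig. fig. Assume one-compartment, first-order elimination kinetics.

C₀ = Dose / Vd = 2000 / 378 = 5.291 mg/L
C = C₀ · e^(−k·t) = 5.291 × e^(−0.02670 × 31.9)
  = 5.291 × 0.4267 = 2.258 mg/L

2.258 mg/L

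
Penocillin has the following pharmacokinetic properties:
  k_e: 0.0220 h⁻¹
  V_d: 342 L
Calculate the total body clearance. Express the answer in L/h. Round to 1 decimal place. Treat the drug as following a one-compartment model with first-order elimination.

CL = k × Vd = 0.0220 × 342 = 7.524 L/h

7.5 L/h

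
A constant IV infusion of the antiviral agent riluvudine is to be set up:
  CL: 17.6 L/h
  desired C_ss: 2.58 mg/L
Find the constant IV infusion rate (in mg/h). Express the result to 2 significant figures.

45 mg/h

At steady state, infusion rate R₀ = Css × CL = 2.58 × 17.60 = 45.41 mg/h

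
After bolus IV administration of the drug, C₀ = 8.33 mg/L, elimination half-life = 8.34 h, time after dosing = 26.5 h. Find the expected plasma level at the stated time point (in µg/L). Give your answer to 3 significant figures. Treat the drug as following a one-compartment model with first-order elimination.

921 µg/L

k = ln2 / t½ = 0.693147 / 8.34 = 0.08311 h⁻¹
C = C₀ · e^(−k·t) = 8.330 × e^(−0.08311 × 26.5)
  = 8.330 × 0.1105 = 0.9205 mg/L
Convert: 0.9205 mg/L × 1000 = 920.5 µg/L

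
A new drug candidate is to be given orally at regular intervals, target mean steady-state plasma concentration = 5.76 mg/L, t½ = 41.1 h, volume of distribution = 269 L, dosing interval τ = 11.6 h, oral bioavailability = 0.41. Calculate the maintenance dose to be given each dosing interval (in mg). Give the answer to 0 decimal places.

k = ln2 / t½ = 0.693147 / 41.1 = 0.01686 h⁻¹
CL = k × Vd = 0.01686 × 269 = 4.535 L/h
At steady state, F × (Dose/τ) = Css × CL.
Dose = Css × CL × τ / F = 5.76 × 4.535 × 11.6 / 0.41 = 739.1 mg

739 mg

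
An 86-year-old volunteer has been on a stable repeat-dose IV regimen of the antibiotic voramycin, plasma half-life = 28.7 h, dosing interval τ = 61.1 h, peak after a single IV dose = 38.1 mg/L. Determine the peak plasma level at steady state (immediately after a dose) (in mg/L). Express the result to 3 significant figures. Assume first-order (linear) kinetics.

49.4 mg/L

k = ln2 / t½ = 0.693147 / 28.7 = 0.02415 h⁻¹
e^(−kτ) = e^(−0.02415 × 61.1) = 0.2286
Accumulation ratio R = 1 / (1 − e^(−kτ)) = 1 / (1 − 0.2286) = 1.296
Steady-state peak = C₀ × R = 38.1 × 1.296 = 49.38 mg/L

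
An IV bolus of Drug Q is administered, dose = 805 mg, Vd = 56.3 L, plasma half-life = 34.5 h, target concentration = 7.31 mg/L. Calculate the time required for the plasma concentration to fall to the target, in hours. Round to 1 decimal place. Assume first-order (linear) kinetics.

C₀ = Dose / Vd = 805.0 / 56.3 = 14.30 mg/L
k = ln2 / t½ = 0.693147 / 34.5 = 0.02009 h⁻¹
t = ln(C₀ / C) / k = ln(14.30 / 7.31) / 0.02009
  = ln(1.956) / 0.02009 = 0.6709 / 0.02009 = 33.39 h

33.4 h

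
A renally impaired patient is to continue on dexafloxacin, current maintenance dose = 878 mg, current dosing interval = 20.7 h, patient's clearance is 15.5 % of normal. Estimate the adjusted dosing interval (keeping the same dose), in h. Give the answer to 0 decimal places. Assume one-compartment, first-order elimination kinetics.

134 h

To keep the same average steady-state level, dosing rate must scale with clearance.
CL ratio = 15.5 / 100 = 0.1550
New interval (same dose) = 20.7 / 0.1550 = 133.5 h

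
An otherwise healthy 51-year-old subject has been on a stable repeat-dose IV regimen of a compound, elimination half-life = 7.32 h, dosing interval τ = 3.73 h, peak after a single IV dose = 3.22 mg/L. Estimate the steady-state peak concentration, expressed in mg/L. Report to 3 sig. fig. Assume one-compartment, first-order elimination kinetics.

10.8 mg/L

k = ln2 / t½ = 0.693147 / 7.32 = 0.09469 h⁻¹
e^(−kτ) = e^(−0.09469 × 3.73) = 0.7024
Accumulation ratio R = 1 / (1 − e^(−kτ)) = 1 / (1 − 0.7024) = 3.360
Steady-state peak = C₀ × R = 3.22 × 3.360 = 10.82 mg/L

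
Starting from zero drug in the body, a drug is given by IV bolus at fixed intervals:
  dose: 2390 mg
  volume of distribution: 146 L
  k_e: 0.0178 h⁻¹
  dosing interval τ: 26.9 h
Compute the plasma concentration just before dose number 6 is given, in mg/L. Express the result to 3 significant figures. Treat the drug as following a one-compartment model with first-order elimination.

24.2 mg/L

C₀ per dose = Dose / Vd = 2390 / 146 = 16.37 mg/L
Fraction remaining after one interval: r = e^(−kτ) = e^(−0.01780 × 26.9) = 0.6195
Before dose 6, 5 doses have been given (aged 1τ, 2τ, 3τ, 4τ, 5τ).
C_trough = C₀ × (r + r² + … + r^5) = C₀ × r(1−r^5)/(1−r)
        = 16.37 × 0.6195 × (1 − 0.09124) / (1 − 0.6195) = 24.22 mg/L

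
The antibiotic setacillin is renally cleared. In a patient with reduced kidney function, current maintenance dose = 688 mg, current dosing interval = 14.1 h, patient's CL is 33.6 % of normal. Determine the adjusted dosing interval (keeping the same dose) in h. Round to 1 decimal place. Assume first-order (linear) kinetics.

To keep the same average steady-state level, dosing rate must scale with clearance.
CL ratio = 33.6 / 100 = 0.3360
New interval (same dose) = 14.1 / 0.3360 = 41.96 h

42.0 h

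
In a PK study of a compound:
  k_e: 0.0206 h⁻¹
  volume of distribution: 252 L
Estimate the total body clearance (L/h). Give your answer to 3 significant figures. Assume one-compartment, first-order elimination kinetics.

5.19 L/h

CL = k × Vd = 0.0206 × 252 = 5.191 L/h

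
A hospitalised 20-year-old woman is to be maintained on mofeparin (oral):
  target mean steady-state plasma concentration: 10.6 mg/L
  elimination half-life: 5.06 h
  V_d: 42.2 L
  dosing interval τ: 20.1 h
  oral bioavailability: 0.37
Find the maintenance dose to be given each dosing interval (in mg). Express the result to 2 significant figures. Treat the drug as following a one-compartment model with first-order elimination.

3300 mg

k = ln2 / t½ = 0.693147 / 5.06 = 0.1370 h⁻¹
CL = k × Vd = 0.1370 × 42.2 = 5.781 L/h
At steady state, F × (Dose/τ) = Css × CL.
Dose = Css × CL × τ / F = 10.6 × 5.781 × 20.1 / 0.37 = 3329 mg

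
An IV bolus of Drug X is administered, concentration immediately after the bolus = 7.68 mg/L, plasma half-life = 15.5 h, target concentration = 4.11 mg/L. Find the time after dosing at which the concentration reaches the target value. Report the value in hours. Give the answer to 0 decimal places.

k = ln2 / t½ = 0.693147 / 15.5 = 0.04472 h⁻¹
t = ln(C₀ / C) / k = ln(7.680 / 4.11) / 0.04472
  = ln(1.869) / 0.04472 = 0.6254 / 0.04472 = 13.98 h

14 h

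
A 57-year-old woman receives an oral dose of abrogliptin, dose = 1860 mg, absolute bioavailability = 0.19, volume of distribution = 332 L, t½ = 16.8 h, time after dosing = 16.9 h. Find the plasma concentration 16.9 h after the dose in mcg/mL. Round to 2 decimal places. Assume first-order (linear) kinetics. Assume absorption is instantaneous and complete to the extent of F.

0.53 mcg/mL

Amount reaching circulation = F × Dose = 0.19 × 1860 = 353.4 mg
C₀ = F·Dose / Vd = 353.4 / 332 = 1.064 mg/L
k = ln2 / t½ = 0.693147 / 16.8 = 0.04126 h⁻¹
C = C₀ · e^(−k·t) = 1.064 × e^(−0.04126 × 16.9)
  = 1.064 × 0.4979 = 0.5298 mg/L
(0.5298 mg/L = 0.5298 mcg/mL)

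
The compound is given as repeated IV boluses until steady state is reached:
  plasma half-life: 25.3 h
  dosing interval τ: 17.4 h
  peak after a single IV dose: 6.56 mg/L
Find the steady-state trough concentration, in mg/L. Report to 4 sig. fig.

k = ln2 / t½ = 0.693147 / 25.3 = 0.02740 h⁻¹
e^(−kτ) = e^(−0.02740 × 17.4) = 0.6208
Accumulation ratio R = 1 / (1 − e^(−kτ)) = 1 / (1 − 0.6208) = 2.637
Steady-state trough = C₀ × R × e^(−kτ) = 6.56 × 2.637 × 0.6208 = 10.74 mg/L

10.74 mg/L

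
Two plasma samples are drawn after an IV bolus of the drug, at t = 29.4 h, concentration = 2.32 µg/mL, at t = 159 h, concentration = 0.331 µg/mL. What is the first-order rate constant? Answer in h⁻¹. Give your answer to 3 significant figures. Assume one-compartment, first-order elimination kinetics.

k = ln(C₁/C₂) / (t₂ − t₁) = ln(2.32/0.331) / (159 − 29.4)
  = 1.947 / 129.6 = 0.01502 h⁻¹

0.0150 h⁻¹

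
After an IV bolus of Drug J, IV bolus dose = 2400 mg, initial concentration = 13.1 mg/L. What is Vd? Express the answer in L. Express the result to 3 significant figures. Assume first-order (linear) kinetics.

183 L

Vd = Dose / C₀ = 2400 / 13.1 = 183.2 L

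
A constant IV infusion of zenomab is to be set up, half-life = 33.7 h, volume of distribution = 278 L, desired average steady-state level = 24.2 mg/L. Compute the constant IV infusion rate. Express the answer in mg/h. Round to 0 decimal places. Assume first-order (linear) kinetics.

k = ln2 / t½ = 0.693147 / 33.7 = 0.02057 h⁻¹
CL = k × Vd = 0.02057 × 278 = 5.718 L/h
At steady state, infusion rate R₀ = Css × CL = 24.2 × 5.718 = 138.4 mg/h

138 mg/h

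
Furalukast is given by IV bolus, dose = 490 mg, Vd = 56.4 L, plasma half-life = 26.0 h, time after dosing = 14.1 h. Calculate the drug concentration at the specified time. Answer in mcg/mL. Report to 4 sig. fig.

C₀ = Dose / Vd = 490.0 / 56.4 = 8.688 mg/L
k = ln2 / t½ = 0.693147 / 26.0 = 0.02666 h⁻¹
C = C₀ · e^(−k·t) = 8.688 × e^(−0.02666 × 14.1)
  = 8.688 × 0.6867 = 5.966 mg/L
(5.966 mg/L = 5.966 mcg/mL)

5.966 mcg/mL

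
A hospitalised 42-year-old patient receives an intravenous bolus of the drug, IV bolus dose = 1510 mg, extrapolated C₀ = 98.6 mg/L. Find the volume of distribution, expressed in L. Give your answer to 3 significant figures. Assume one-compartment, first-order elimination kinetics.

Vd = Dose / C₀ = 1510 / 98.6 = 15.31 L

15.3 L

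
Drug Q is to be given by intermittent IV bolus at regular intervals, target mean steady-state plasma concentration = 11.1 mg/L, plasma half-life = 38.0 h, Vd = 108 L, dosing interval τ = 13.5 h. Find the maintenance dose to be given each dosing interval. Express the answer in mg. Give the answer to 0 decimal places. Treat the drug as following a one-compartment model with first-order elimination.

295 mg

k = ln2 / t½ = 0.693147 / 38.0 = 0.01824 h⁻¹
CL = k × Vd = 0.01824 × 108 = 1.970 L/h
At steady state, Dose/τ = Css × CL.
Dose = Css × CL × τ = 11.1 × 1.970 × 13.5 = 295.2 mg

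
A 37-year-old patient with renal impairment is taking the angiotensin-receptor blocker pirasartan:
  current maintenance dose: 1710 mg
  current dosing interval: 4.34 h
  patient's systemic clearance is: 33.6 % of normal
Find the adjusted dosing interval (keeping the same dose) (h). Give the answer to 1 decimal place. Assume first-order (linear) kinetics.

To keep the same average steady-state level, dosing rate must scale with clearance.
CL ratio = 33.6 / 100 = 0.3360
New interval (same dose) = 4.34 / 0.3360 = 12.92 h

12.9 h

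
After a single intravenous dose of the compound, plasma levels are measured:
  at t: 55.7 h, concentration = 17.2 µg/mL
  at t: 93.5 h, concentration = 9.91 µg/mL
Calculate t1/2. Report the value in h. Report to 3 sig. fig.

k = ln(C₁/C₂) / (t₂ − t₁) = ln(17.2/9.91) / (93.5 − 55.7)
  = 0.5514 / 37.80 = 0.01459 h⁻¹
t½ = ln2 / k = 0.693147 / 0.01459 = 47.51 h

47.5 h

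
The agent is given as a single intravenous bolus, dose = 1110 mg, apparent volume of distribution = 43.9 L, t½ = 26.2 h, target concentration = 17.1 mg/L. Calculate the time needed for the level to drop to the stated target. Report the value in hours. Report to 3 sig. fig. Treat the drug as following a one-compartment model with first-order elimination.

C₀ = Dose / Vd = 1110 / 43.9 = 25.28 mg/L
k = ln2 / t½ = 0.693147 / 26.2 = 0.02646 h⁻¹
t = ln(C₀ / C) / k = ln(25.28 / 17.1) / 0.02646
  = ln(1.478) / 0.02646 = 0.3907 / 0.02646 = 14.77 h

14.8 h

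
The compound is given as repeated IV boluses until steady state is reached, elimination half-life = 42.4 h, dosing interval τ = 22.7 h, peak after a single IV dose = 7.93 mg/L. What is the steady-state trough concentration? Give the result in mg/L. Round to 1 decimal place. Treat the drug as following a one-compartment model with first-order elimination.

k = ln2 / t½ = 0.693147 / 42.4 = 0.01635 h⁻¹
e^(−kτ) = e^(−0.01635 × 22.7) = 0.6899
Accumulation ratio R = 1 / (1 − e^(−kτ)) = 1 / (1 − 0.6899) = 3.225
Steady-state trough = C₀ × R × e^(−kτ) = 7.93 × 3.225 × 0.6899 = 17.64 mg/L

17.6 mg/L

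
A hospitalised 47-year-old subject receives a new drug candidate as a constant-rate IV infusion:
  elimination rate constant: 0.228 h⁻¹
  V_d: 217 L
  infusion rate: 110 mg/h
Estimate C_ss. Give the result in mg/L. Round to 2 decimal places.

2.22 mg/L

CL = k × Vd = 0.2280 × 217 = 49.48 L/h
At steady state Css = R₀ / CL = 110 / 49.48 = 2.223 mg/L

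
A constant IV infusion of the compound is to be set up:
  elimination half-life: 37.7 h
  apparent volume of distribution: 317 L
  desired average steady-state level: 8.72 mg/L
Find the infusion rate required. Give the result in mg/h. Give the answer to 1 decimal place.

50.8 mg/h

k = ln2 / t½ = 0.693147 / 37.7 = 0.01839 h⁻¹
CL = k × Vd = 0.01839 × 317 = 5.830 L/h
At steady state, infusion rate R₀ = Css × CL = 8.72 × 5.830 = 50.84 mg/h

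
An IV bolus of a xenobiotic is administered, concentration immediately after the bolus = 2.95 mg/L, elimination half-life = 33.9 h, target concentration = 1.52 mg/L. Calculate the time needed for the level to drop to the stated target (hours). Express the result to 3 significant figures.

k = ln2 / t½ = 0.693147 / 33.9 = 0.02045 h⁻¹
t = ln(C₀ / C) / k = ln(2.950 / 1.52) / 0.02045
  = ln(1.941) / 0.02045 = 0.6632 / 0.02045 = 32.43 h

32.4 h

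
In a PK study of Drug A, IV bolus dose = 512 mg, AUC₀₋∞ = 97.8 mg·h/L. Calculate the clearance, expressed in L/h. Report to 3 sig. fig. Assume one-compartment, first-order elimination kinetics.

CL = Dose / AUC = 512 / 97.8 = 5.235 L/h

5.24 L/h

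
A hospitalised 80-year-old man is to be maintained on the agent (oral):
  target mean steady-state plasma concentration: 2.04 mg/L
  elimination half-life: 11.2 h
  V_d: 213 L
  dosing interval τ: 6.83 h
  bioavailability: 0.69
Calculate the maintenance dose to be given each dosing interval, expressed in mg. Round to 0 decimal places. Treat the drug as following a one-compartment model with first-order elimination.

266 mg

k = ln2 / t½ = 0.693147 / 11.2 = 0.06189 h⁻¹
CL = k × Vd = 0.06189 × 213 = 13.18 L/h
At steady state, F × (Dose/τ) = Css × CL.
Dose = Css × CL × τ / F = 2.04 × 13.18 × 6.83 / 0.69 = 266.1 mg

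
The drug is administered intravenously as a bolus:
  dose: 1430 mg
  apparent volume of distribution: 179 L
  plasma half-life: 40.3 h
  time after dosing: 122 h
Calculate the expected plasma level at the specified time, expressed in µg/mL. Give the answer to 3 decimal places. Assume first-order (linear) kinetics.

C₀ = Dose / Vd = 1430 / 179 = 7.989 mg/L
k = ln2 / t½ = 0.693147 / 40.3 = 0.01720 h⁻¹
C = C₀ · e^(−k·t) = 7.989 × e^(−0.01720 × 122)
  = 7.989 × 0.1227 = 0.9803 mg/L
(0.9803 mg/L = 0.9803 µg/mL)

0.980 µg/mL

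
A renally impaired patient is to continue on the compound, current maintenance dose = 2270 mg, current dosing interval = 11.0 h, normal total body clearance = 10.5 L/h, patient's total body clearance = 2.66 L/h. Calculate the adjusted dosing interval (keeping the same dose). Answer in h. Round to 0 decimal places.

To keep the same average steady-state level, dosing rate must scale with clearance.
CL ratio = 2.66 / 10.5 = 0.2533
New interval (same dose) = 11.0 / 0.2533 = 43.43 h

43 h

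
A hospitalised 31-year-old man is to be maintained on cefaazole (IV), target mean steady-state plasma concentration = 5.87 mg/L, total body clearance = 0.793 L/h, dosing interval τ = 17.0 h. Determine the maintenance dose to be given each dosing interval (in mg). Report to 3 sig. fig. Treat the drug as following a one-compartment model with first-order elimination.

79.1 mg

At steady state, Dose/τ = Css × CL.
Dose = Css × CL × τ = 5.87 × 0.7930 × 17.0 = 79.13 mg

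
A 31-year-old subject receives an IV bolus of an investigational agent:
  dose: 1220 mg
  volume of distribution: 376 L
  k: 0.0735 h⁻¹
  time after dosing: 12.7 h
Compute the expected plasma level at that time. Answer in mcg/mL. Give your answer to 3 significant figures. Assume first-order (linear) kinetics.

C₀ = Dose / Vd = 1220 / 376 = 3.245 mg/L
C = C₀ · e^(−k·t) = 3.245 × e^(−0.07350 × 12.7)
  = 3.245 × 0.3932 = 1.276 mg/L
(1.276 mg/L = 1.276 mcg/mL)

1.28 mcg/mL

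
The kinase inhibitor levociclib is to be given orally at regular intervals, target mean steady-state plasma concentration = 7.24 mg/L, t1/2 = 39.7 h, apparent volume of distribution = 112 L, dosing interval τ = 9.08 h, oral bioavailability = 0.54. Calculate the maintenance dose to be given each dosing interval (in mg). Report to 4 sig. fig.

238.1 mg

k = ln2 / t½ = 0.693147 / 39.7 = 0.01746 h⁻¹
CL = k × Vd = 0.01746 × 112 = 1.956 L/h
At steady state, F × (Dose/τ) = Css × CL.
Dose = Css × CL × τ / F = 7.24 × 1.956 × 9.08 / 0.54 = 238.1 mg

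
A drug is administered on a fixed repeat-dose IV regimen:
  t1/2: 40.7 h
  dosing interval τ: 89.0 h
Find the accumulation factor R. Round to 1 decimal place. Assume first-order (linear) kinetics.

1.3

k = ln2 / t½ = 0.693147 / 40.7 = 0.01703 h⁻¹
e^(−kτ) = e^(−0.01703 × 89.0) = 0.2197
Accumulation ratio R = 1 / (1 − e^(−kτ)) = 1 / (1 − 0.2197) = 1.282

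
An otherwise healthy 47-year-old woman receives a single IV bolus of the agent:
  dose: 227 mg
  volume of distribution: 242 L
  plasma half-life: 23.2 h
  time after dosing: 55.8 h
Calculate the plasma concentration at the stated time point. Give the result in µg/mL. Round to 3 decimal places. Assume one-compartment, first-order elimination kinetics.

0.177 µg/mL

C₀ = Dose / Vd = 227.0 / 242 = 0.9380 mg/L
k = ln2 / t½ = 0.693147 / 23.2 = 0.02988 h⁻¹
C = C₀ · e^(−k·t) = 0.9380 × e^(−0.02988 × 55.8)
  = 0.9380 × 0.1888 = 0.1771 mg/L
(0.1771 mg/L = 0.1771 µg/mL)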